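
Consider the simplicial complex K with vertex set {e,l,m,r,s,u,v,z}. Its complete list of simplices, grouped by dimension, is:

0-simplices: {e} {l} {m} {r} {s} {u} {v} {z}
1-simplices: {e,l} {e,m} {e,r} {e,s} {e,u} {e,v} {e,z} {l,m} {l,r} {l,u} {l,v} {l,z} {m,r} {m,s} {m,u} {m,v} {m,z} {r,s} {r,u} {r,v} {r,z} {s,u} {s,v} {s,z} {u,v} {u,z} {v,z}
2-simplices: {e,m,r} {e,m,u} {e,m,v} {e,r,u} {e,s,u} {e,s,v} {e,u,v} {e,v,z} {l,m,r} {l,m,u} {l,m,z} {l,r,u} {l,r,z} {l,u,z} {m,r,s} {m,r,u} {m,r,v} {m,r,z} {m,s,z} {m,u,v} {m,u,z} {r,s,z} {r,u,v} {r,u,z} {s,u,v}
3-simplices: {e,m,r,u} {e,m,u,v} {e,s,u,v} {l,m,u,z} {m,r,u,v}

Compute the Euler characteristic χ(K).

χ(K)=1

n_0=8 n_1=27 n_2=25 n_3=5
χ=+8−27+25−5=1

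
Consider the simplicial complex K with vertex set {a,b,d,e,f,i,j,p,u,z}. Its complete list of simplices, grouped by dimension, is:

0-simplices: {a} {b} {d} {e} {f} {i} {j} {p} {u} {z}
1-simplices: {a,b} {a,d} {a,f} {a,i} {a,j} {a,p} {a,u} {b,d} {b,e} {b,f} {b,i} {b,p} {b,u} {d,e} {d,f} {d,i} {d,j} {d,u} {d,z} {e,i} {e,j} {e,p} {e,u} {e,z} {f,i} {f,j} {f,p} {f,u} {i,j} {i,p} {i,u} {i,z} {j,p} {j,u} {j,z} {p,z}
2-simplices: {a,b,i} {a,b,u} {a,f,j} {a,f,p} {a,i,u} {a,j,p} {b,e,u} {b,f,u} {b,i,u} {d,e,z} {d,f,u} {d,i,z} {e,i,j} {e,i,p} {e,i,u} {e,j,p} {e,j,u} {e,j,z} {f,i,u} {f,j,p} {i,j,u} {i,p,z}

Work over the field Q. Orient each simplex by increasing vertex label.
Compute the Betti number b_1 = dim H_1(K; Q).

n_0=10 n_1=36 n_2=22  [Q]
∂1: piv[ab,ad,af,ai,aj,ap,au,be,dz] rk=9  ker:bd,bf,bi,bp,bu,de,df,di,dj,du,ei,ej,ep,eu,ez,fi,fj,fp,fu,ij,ip,iu,iz,jp,ju,jz,pz
∂2: piv[abi,abu,afj,afp,aiu,ajp,beu,bfu,dez,dfu,diz,eij,eip,eiu,ejp,eju,ejz,fiu,ipz] rk=19  ker:biu,fjp,iju
b_1=(36−9)−19=8

b_1=8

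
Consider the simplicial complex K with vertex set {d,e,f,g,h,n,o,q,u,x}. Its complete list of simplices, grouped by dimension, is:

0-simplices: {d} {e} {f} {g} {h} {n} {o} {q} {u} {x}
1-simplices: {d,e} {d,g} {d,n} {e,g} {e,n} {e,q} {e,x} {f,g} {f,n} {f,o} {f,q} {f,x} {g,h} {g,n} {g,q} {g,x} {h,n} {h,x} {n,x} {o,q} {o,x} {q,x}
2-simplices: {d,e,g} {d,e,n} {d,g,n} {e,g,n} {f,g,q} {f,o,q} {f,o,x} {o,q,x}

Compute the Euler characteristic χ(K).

n_0=10 n_1=22 n_2=8
χ=+10−22+8=-4

χ(K)=-4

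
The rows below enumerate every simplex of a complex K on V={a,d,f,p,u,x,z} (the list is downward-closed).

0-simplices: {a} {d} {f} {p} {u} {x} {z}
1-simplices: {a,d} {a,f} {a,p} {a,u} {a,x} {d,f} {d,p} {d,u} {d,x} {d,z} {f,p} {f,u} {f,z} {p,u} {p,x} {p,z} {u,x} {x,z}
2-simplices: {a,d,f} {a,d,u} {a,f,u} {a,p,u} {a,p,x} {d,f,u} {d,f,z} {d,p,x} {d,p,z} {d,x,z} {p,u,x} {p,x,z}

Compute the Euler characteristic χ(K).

χ(K)=1

n_0=7 n_1=18 n_2=12
χ=+7−18+12=1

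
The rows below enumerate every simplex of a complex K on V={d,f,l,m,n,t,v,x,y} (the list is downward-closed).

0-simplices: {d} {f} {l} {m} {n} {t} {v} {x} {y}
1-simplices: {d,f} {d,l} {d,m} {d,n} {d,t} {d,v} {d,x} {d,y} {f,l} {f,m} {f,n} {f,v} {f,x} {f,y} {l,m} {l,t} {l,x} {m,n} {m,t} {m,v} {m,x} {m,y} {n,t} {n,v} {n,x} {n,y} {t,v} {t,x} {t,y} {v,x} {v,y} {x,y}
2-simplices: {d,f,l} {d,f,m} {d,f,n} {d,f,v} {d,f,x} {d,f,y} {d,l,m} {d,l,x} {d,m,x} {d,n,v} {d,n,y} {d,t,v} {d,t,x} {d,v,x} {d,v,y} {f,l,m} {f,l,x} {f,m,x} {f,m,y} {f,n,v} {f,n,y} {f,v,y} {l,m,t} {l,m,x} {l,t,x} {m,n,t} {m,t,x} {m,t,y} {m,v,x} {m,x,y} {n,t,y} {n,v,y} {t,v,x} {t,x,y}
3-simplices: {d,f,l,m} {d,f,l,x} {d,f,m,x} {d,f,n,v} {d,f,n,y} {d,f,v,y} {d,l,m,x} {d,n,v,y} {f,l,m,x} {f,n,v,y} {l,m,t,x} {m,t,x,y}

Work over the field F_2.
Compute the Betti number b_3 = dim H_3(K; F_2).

b_3=2

n_0=9 n_1=32 n_2=34 n_3=12  [Z2]
∂1: piv[df,dl,dm,dn,dt,dv,dx,dy] rk=8  ker:fl,fm,fn,fv,fx,fy,lm,lt,lx,mn,mt,mv,mx,my,nt,nv,nx,ny,tv,tx,ty,vx,vy,xy
∂2: piv[dfl,dfm,dfn,dfv,dfx,dfy,dlm,dlx,dmx,dnv,dny,dtv,dtx,dvx,dvy,fmy,lmt,ltx,mnt,mty,mvx,mxy,nty] rk=23  ker:flm,flx,fmx,fnv,fny,fvy,lmx,mtx,nvy,tvx,txy
∂3: piv[dflm,dflx,dfmx,dfnv,dfny,dfvy,dlmx,dnvy,lmtx,mtxy] rk=10  ker:flmx,fnvy
b_3=(12−10)−0=2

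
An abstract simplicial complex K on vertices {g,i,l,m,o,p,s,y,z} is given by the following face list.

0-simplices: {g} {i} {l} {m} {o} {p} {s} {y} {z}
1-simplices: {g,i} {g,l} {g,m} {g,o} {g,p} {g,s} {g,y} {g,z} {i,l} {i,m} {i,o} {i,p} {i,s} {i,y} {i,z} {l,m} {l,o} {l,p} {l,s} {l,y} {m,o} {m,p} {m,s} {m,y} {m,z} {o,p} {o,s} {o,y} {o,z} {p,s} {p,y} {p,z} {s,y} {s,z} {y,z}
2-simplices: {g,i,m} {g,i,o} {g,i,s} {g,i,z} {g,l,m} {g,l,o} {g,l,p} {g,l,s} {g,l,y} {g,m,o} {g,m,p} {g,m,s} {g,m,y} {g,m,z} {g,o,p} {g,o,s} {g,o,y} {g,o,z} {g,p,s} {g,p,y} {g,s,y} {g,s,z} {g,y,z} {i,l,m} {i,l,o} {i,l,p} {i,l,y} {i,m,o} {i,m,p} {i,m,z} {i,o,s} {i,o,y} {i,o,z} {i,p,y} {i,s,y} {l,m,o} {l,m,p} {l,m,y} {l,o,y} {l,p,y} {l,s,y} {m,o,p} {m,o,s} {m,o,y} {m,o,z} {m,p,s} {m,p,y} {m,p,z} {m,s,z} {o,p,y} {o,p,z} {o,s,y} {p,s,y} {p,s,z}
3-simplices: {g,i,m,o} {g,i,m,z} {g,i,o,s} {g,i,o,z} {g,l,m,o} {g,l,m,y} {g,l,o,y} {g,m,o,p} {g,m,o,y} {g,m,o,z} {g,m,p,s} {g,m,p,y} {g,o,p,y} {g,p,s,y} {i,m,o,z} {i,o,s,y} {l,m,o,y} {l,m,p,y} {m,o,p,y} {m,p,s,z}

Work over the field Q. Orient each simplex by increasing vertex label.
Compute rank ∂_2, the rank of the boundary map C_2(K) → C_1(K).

rank∂_2=27

n_0=9 n_1=35 n_2=54 n_3=20  [Q]
∂1: piv[gi,gl,gm,go,gp,gs,gy,gz] rk=8  ker:il,im,io,ip,is,iy,iz,lm,lo,lp,ls,ly,mo,mp,ms,my,mz,op,os,oy,oz,ps,py,pz,sy,sz,yz
∂2: piv[gim,gio,gis,giz,glm,glo,glp,gls,gly,gmo,gmp,gms,gmy,gmz,gop,gos,goy,goz,gps,gpy,gsy,gsz,gyz,ilm,ilp,ily,mpz] rk=27  ker:ilo,imo,imp,imz,ios,ioy,ioz,ipy,isy,lmo,lmp,lmy,loy,lpy,lsy,mop,mos,moy,moz,mps,mpy,msz,opy,opz,osy,psy,psz
∂3: piv[gimo,gimz,gios,gioz,glmo,glmy,gloy,gmop,gmoy,gmoz,gmps,gmpy,gopy,gpsy,iosy,lmpy,mpsz] rk=17  ker:imoz,lmoy,mopy
rk∂_2=27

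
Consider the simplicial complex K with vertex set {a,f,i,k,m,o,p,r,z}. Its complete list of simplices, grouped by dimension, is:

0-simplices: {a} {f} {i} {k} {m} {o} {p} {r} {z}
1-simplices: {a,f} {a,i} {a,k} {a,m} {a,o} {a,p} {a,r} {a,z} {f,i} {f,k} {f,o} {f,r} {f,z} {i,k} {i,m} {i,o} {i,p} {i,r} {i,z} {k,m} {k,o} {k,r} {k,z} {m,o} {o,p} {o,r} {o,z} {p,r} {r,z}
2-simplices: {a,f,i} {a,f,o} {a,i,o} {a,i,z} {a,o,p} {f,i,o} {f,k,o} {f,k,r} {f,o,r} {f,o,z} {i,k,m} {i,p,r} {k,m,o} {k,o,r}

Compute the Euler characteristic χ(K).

χ(K)=-6

n_0=9 n_1=29 n_2=14
χ=+9−29+14=-6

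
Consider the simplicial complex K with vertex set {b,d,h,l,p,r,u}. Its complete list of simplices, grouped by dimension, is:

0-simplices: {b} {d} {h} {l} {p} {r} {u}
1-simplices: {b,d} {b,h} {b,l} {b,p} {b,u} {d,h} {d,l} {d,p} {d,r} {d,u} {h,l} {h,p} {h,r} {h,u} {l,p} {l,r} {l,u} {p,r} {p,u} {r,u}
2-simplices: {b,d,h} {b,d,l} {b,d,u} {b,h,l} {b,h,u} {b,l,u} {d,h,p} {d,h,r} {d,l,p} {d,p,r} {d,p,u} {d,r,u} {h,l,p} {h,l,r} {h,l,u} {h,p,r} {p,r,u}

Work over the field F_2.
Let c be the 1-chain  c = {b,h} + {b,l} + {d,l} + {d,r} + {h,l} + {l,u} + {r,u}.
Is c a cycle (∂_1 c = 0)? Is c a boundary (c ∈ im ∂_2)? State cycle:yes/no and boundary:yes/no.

cycle:yes boundary:yes

n_0=7 n_1=20 n_2=17  [Z2]
∂1: piv[bd,bh,bl,bp,bu,dr] rk=6  ker:dh,dl,dp,du,hl,hp,hr,hu,lp,lr,lu,pr,pu,ru
∂2: piv[bdh,bdl,bdu,bhl,bhu,blu,dhp,dhr,dlp,dpr,dpu,dru,hlr] rk=13  ker:hlp,hlu,hpr,pru
∂1c = 0
c vs im∂2: reduces to 0 ⇒ boundary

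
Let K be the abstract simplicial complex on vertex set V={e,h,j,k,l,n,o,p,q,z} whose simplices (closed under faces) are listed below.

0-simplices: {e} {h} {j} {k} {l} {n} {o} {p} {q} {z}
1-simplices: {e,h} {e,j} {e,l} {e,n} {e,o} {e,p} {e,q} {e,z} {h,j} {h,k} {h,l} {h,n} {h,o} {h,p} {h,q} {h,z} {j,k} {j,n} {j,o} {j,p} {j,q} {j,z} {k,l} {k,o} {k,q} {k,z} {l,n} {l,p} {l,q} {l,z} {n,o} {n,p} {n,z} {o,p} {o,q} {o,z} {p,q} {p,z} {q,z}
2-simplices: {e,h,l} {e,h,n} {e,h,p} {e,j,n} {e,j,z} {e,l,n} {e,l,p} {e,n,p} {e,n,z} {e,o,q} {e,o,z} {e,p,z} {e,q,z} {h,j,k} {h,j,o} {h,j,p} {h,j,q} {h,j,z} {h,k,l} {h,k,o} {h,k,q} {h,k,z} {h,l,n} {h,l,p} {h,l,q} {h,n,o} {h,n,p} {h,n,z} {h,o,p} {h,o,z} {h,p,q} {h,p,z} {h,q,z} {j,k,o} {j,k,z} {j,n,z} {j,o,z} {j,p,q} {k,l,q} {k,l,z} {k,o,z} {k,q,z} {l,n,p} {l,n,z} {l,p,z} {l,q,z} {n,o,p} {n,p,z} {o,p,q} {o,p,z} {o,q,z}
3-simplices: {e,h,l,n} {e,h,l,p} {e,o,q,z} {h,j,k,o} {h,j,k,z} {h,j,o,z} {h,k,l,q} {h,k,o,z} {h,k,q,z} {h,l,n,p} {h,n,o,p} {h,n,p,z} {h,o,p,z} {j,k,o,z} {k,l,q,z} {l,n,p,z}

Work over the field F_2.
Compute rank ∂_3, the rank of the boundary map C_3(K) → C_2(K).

n_0=10 n_1=39 n_2=51 n_3=16  [Z2]
∂1: piv[eh,ej,el,en,eo,ep,eq,ez,hk] rk=9  ker:hj,hl,hn,ho,hp,hq,hz,jk,jn,jo,jp,jq,jz,kl,ko,kq,kz,ln,lp,lq,lz,no,np,nz,op,oq,oz,pq,pz,qz
∂2: piv[ehl,ehn,ehp,ejn,ejz,eln,elp,enp,enz,eoq,eoz,epz,eqz,hjk,hjo,hjp,hjq,hjz,hkl,hko,hkq,hkz,hlq,hno,hnz,hop,hoz,hpq,hqz,klz] rk=30  ker:hln,hlp,hnp,hpz,jko,jkz,jnz,joz,jpq,klq,koz,kqz,lnp,lnz,lpz,lqz,nop,npz,opq,opz,oqz
∂3: piv[ehln,ehlp,eoqz,hjko,hjkz,hjoz,hklq,hkoz,hkqz,hlnp,hnop,hnpz,hopz,klqz,lnpz] rk=15  ker:jkoz
rk∂_3=15

rank∂_3=15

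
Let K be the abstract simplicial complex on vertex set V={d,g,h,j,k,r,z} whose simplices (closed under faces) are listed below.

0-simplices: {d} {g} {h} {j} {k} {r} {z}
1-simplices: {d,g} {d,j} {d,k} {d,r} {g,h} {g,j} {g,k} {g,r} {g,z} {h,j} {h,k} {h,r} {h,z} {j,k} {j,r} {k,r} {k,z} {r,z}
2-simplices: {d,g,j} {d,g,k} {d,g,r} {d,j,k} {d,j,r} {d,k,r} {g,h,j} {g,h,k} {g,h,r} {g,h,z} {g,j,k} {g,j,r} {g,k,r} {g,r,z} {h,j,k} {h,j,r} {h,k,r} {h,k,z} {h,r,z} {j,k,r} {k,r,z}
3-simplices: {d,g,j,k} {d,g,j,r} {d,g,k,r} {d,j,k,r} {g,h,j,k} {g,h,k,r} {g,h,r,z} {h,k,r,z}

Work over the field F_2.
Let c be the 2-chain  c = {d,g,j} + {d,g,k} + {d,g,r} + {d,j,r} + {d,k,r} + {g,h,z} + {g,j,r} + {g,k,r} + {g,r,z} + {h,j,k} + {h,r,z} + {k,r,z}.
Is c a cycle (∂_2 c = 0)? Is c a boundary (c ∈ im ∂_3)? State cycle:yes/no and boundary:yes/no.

cycle:no boundary:no

n_0=7 n_1=18 n_2=21 n_3=8  [Z2]
∂1: piv[dg,dj,dk,dr,gh,gz] rk=6  ker:gj,gk,gr,hj,hk,hr,hz,jk,jr,kr,kz,rz
∂2: piv[dgj,dgk,dgr,djk,djr,dkr,ghj,ghk,ghr,ghz,grz,hkz] rk=12  ker:gjk,gjr,gkr,hjk,hjr,hkr,hrz,jkr,krz
∂3: piv[dgjk,dgjr,dgkr,djkr,ghjk,ghkr,ghrz,hkrz] rk=8
∂2c = {d,g} + {d,r} + {g,h} + {h,j} + {h,k} + {h,r} + {j,k} + {k,r} + {k,z} + {r,z}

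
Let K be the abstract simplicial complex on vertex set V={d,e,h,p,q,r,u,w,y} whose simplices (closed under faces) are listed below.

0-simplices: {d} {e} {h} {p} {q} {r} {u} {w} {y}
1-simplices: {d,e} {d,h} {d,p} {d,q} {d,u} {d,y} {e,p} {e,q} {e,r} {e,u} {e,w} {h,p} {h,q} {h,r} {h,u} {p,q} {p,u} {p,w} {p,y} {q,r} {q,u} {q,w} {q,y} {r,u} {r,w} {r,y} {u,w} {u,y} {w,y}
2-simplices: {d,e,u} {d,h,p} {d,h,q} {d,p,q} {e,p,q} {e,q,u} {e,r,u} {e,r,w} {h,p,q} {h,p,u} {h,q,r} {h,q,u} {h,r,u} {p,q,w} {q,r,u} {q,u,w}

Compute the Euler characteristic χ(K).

χ(K)=-4

n_0=9 n_1=29 n_2=16
χ=+9−29+16=-4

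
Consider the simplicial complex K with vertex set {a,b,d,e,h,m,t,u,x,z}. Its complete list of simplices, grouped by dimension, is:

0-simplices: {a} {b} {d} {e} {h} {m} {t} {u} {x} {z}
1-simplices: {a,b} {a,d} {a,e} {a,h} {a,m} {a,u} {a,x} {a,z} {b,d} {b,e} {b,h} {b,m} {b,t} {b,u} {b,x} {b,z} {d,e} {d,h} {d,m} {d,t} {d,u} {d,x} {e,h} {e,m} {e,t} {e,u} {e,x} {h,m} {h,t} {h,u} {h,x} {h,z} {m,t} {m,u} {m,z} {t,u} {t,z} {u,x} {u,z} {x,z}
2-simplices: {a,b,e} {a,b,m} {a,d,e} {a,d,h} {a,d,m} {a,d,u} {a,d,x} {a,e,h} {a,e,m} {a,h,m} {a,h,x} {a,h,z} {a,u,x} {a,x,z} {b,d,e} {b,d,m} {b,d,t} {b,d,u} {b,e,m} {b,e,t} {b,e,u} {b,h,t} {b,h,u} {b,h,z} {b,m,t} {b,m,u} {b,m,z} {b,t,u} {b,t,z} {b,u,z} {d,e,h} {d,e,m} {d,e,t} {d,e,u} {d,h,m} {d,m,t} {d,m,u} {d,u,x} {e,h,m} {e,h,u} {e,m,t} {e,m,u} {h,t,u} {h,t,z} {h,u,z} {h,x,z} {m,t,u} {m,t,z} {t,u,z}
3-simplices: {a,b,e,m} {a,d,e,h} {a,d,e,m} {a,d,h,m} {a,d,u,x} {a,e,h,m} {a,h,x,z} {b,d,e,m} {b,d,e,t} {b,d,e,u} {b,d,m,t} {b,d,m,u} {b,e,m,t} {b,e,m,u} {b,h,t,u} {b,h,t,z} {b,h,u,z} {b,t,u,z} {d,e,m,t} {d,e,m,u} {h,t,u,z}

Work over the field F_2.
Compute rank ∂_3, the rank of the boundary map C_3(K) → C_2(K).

n_0=10 n_1=40 n_2=49 n_3=21  [Z2]
∂1: piv[ab,ad,ae,ah,am,au,ax,az,bt] rk=9  ker:bd,be,bh,bm,bu,bx,bz,de,dh,dm,dt,du,dx,eh,em,et,eu,ex,hm,ht,hu,hx,hz,mt,mu,mz,tu,tz,ux,uz,xz
∂2: piv[abe,abm,ade,adh,adm,adu,adx,aeh,aem,ahm,ahx,ahz,aux,axz,bde,bdt,bdu,bet,beu,bht,bhu,bhz,bmt,bmu,bmz,btu,btz,buz,ehu] rk=29  ker:bdm,bem,deh,dem,det,deu,dhm,dmt,dmu,dux,ehm,emt,emu,htu,htz,huz,hxz,mtu,mtz,tuz
∂3: piv[abem,adeh,adem,adhm,adux,aehm,ahxz,bdem,bdet,bdeu,bdmt,bdmu,bemt,bemu,bhtu,bhtz,bhuz,btuz] rk=18  ker:demt,demu,htuz
rk∂_3=18

rank∂_3=18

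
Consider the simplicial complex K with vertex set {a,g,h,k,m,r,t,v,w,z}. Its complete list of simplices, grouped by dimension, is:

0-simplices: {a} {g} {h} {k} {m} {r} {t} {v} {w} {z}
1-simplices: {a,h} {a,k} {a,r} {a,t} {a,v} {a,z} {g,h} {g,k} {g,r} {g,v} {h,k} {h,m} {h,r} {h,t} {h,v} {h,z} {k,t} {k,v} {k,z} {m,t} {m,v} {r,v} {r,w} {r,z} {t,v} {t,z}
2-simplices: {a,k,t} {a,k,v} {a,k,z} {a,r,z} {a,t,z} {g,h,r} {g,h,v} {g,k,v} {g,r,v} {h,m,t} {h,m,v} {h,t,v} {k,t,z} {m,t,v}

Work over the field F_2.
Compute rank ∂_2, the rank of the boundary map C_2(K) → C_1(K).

rank∂_2=12

n_0=10 n_1=26 n_2=14  [Z2]
∂1: piv[ah,ak,ar,at,av,az,gh,hm,rw] rk=9  ker:gk,gr,gv,hk,hr,ht,hv,hz,kt,kv,kz,mt,mv,rv,rz,tv,tz
∂2: piv[akt,akv,akz,arz,atz,ghr,ghv,gkv,grv,hmt,hmv,htv] rk=12  ker:ktz,mtv
rk∂_2=12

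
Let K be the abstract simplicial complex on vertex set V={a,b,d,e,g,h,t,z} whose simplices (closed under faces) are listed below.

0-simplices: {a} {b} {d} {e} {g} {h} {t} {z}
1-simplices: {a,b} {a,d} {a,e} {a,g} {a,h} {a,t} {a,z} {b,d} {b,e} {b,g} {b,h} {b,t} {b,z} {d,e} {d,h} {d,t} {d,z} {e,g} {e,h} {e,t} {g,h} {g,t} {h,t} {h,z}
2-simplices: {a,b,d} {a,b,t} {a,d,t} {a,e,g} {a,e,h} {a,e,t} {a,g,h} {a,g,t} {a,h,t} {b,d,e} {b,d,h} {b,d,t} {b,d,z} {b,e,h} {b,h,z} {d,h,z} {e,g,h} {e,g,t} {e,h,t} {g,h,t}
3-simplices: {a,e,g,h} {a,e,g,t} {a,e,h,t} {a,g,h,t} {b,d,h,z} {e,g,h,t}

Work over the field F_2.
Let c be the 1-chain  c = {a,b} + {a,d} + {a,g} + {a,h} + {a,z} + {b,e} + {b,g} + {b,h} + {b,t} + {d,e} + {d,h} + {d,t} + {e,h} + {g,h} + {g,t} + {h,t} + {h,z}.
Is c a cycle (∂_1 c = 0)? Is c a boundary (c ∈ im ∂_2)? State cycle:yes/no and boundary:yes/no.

cycle:no boundary:no

n_0=8 n_1=24 n_2=20 n_3=6  [Z2]
∂1: piv[ab,ad,ae,ag,ah,at,az] rk=7  ker:bd,be,bg,bh,bt,bz,de,dh,dt,dz,eg,eh,et,gh,gt,ht,hz
∂2: piv[abd,abt,adt,aeg,aeh,aet,agh,agt,aht,bde,bdh,bdz,beh,bhz] rk=14  ker:bdt,dhz,egh,egt,eht,ght
∂3: piv[aegh,aegt,aeht,aght,bdhz] rk=5  ker:eght
∂1c = {a} + {b} + {e} + {h}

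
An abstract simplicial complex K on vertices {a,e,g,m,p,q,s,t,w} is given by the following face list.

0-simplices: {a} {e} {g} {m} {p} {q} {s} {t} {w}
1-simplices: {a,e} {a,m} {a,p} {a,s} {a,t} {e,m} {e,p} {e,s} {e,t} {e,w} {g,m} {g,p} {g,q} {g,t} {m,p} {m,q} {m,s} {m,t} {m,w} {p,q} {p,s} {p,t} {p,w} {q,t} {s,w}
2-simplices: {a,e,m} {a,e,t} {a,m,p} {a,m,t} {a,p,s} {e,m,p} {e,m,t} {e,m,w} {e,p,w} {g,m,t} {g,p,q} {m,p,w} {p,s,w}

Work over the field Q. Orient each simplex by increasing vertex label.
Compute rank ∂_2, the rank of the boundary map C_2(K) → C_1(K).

n_0=9 n_1=25 n_2=13  [Q]
∂1: piv[ae,am,ap,as,at,ew,gm,gq] rk=8  ker:em,ep,es,et,gp,gt,mp,mq,ms,mt,mw,pq,ps,pt,pw,qt,sw
∂2: piv[aem,aet,amp,amt,aps,emp,emw,epw,gmt,gpq,psw] rk=11  ker:emt,mpw
rk∂_2=11

rank∂_2=11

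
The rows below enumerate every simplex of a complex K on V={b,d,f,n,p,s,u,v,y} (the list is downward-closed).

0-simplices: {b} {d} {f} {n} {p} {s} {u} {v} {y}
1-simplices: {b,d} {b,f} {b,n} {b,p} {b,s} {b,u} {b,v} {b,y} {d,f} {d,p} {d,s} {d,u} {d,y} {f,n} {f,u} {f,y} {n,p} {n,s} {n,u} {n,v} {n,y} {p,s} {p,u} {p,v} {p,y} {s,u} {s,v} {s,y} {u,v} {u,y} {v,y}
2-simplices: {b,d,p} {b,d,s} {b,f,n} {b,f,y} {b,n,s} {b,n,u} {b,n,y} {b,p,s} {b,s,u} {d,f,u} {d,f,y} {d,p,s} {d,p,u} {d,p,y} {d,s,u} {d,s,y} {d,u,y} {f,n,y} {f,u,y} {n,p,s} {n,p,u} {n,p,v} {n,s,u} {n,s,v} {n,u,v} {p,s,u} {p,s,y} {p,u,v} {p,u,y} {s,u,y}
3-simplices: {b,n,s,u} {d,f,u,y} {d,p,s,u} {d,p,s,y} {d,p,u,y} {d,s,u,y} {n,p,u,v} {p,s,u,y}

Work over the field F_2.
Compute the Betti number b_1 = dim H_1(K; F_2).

b_1=3

n_0=9 n_1=31 n_2=30 n_3=8  [Z2]
∂1: piv[bd,bf,bn,bp,bs,bu,bv,by] rk=8  ker:df,dp,ds,du,dy,fn,fu,fy,np,ns,nu,nv,ny,ps,pu,pv,py,su,sv,sy,uv,uy,vy
∂2: piv[bdp,bds,bfn,bfy,bns,bnu,bny,bps,bsu,dfu,dfy,dpu,dpy,dsu,dsy,duy,nps,npv,nsv,nuv] rk=20  ker:dps,fny,fuy,npu,nsu,psu,psy,puv,puy,suy
∂3: piv[bnsu,dfuy,dpsu,dpsy,dpuy,dsuy,npuv] rk=7  ker:psuy
b_1=(31−8)−20=3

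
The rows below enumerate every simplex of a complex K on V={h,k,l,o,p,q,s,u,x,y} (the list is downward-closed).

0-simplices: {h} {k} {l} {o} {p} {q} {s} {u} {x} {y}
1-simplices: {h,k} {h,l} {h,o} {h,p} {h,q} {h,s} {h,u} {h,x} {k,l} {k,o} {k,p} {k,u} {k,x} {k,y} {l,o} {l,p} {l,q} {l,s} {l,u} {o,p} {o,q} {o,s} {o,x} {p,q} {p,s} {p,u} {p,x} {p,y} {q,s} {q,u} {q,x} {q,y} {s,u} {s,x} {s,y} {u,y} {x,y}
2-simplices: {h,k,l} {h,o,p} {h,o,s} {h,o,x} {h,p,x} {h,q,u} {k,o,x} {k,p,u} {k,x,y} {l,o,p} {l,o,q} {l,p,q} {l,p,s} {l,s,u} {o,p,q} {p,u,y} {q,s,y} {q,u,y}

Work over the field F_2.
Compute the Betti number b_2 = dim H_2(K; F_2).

n_0=10 n_1=37 n_2=18  [Z2]
∂1: piv[hk,hl,ho,hp,hq,hs,hu,hx,ky] rk=9  ker:kl,ko,kp,ku,kx,lo,lp,lq,ls,lu,op,oq,os,ox,pq,ps,pu,px,py,qs,qu,qx,qy,su,sx,sy,uy,xy
∂2: piv[hkl,hop,hos,hox,hpx,hqu,kox,kpu,kxy,lop,loq,lpq,lps,lsu,puy,qsy,quy] rk=17  ker:opq
b_2=(18−17)−0=1

b_2=1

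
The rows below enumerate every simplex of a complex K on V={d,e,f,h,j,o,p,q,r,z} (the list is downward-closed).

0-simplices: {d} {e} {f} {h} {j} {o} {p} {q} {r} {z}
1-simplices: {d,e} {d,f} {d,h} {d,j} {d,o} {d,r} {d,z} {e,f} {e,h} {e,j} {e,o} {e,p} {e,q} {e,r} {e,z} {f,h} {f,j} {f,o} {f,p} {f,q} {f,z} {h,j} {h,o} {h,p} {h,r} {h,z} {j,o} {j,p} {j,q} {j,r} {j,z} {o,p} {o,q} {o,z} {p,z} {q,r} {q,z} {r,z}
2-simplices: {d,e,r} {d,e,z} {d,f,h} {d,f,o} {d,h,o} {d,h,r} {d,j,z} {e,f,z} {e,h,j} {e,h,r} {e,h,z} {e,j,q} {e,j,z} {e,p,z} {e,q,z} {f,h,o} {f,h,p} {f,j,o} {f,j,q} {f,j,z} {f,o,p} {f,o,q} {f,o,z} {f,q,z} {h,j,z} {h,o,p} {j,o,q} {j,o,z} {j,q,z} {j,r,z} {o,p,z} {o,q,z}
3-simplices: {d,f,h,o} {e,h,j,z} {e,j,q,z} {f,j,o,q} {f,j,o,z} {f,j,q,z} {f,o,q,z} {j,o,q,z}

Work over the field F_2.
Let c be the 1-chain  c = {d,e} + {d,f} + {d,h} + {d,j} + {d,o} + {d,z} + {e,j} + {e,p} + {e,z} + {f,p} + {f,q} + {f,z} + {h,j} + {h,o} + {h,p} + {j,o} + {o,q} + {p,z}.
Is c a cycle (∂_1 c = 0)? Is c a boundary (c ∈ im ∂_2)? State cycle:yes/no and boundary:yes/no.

cycle:yes boundary:yes

n_0=10 n_1=38 n_2=32 n_3=8  [Z2]
∂1: piv[de,df,dh,dj,do,dr,dz,ep,eq] rk=9  ker:ef,eh,ej,eo,er,ez,fh,fj,fo,fp,fq,fz,hj,ho,hp,hr,hz,jo,jp,jq,jr,jz,op,oq,oz,pz,qr,qz,rz
∂2: piv[der,dez,dfh,dfo,dho,dhr,djz,efz,ehj,ehr,ehz,ejq,ejz,epz,eqz,fhp,fjo,fjq,fjz,fop,foq,foz,jrz,opz] rk=24  ker:fho,fqz,hjz,hop,joq,joz,jqz,oqz
∂3: piv[dfho,ehjz,ejqz,fjoq,fjoz,fjqz,foqz] rk=7  ker:joqz
∂1c = 0
c vs im∂2: reduces to 0 ⇒ boundary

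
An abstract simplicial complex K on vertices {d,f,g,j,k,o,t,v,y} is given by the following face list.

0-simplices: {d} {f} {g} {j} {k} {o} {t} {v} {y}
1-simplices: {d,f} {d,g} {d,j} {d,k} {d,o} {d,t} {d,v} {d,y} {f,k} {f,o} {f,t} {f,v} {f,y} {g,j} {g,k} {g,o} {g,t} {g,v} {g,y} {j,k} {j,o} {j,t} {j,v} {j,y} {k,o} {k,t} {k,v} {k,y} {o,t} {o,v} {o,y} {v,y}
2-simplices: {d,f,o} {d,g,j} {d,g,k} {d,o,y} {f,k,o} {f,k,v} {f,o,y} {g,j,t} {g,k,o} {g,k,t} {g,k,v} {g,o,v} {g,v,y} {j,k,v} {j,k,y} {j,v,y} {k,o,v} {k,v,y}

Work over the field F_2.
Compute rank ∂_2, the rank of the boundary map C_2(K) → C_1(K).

rank∂_2=16

n_0=9 n_1=32 n_2=18  [Z2]
∂1: piv[df,dg,dj,dk,do,dt,dv,dy] rk=8  ker:fk,fo,ft,fv,fy,gj,gk,go,gt,gv,gy,jk,jo,jt,jv,jy,ko,kt,kv,ky,ot,ov,oy,vy
∂2: piv[dfo,dgj,dgk,doy,fko,fkv,foy,gjt,gko,gkt,gkv,gov,gvy,jkv,jky,jvy] rk=16  ker:kov,kvy
rk∂_2=16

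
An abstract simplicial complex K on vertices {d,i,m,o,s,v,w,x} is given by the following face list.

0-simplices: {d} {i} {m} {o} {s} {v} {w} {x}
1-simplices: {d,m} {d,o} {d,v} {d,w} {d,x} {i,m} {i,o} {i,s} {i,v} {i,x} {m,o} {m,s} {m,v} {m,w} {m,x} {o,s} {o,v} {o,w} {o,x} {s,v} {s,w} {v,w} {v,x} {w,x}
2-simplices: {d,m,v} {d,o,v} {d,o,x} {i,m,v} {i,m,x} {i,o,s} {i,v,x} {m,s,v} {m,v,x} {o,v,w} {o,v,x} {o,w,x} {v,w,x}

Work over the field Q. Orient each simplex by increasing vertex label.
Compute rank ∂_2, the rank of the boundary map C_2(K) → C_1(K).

rank∂_2=11

n_0=8 n_1=24 n_2=13  [Q]
∂1: piv[dm,do,dv,dw,dx,im,is] rk=7  ker:io,iv,ix,mo,ms,mv,mw,mx,os,ov,ow,ox,sv,sw,vw,vx,wx
∂2: piv[dmv,dov,dox,imv,imx,ios,ivx,msv,ovw,ovx,owx] rk=11  ker:mvx,vwx
rk∂_2=11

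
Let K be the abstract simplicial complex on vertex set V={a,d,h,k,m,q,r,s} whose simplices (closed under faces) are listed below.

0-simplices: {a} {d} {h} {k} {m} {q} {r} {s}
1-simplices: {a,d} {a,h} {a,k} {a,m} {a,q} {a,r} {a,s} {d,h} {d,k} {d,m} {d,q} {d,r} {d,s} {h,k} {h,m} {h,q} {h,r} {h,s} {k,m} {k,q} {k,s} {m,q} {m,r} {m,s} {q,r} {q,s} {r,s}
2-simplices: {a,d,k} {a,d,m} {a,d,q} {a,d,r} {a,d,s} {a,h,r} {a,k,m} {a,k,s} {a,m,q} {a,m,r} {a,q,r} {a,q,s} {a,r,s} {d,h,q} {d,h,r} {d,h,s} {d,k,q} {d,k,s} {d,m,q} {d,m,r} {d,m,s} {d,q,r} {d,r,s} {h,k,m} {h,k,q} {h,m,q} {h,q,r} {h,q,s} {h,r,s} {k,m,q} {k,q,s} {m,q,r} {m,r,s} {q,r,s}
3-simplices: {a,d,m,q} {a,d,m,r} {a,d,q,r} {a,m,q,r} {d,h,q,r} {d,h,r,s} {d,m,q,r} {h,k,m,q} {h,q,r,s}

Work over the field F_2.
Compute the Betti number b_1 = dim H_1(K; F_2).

b_1=0

n_0=8 n_1=27 n_2=34 n_3=9  [Z2]
∂1: piv[ad,ah,ak,am,aq,ar,as] rk=7  ker:dh,dk,dm,dq,dr,ds,hk,hm,hq,hr,hs,km,kq,ks,mq,mr,ms,qr,qs,rs
∂2: piv[adk,adm,adq,adr,ads,ahr,akm,aks,amq,amr,aqr,aqs,ars,dhq,dhr,dhs,dkq,dms,hkm,hkq] rk=20  ker:dks,dmq,dmr,dqr,drs,hmq,hqr,hqs,hrs,kmq,kqs,mqr,mrs,qrs
∂3: piv[admq,admr,adqr,amqr,dhqr,dhrs,hkmq,hqrs] rk=8  ker:dmqr
b_1=(27−7)−20=0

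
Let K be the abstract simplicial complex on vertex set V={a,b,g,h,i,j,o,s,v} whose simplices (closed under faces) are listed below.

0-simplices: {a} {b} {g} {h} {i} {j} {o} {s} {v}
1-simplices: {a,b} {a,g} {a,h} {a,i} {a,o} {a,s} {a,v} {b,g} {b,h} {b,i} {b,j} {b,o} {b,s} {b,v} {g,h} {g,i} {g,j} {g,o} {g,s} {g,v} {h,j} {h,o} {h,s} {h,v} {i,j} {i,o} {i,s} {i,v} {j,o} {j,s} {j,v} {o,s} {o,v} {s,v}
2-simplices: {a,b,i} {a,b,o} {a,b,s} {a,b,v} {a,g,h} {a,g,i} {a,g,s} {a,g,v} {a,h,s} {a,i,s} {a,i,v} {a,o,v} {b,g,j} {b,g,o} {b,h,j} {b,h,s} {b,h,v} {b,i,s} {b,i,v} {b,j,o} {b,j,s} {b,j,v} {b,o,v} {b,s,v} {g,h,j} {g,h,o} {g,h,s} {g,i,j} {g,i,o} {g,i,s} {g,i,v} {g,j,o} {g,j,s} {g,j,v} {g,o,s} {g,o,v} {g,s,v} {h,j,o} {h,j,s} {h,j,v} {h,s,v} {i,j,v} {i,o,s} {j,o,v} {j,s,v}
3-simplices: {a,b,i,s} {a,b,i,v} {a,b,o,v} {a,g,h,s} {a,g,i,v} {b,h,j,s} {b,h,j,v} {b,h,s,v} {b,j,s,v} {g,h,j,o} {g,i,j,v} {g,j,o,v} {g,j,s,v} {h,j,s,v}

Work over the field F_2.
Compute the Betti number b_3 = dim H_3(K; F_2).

b_3=1

n_0=9 n_1=34 n_2=45 n_3=14  [Z2]
∂1: piv[ab,ag,ah,ai,ao,as,av,bj] rk=8  ker:bg,bh,bi,bo,bs,bv,gh,gi,gj,go,gs,gv,hj,ho,hs,hv,ij,io,is,iv,jo,js,jv,os,ov,sv
∂2: piv[abi,abo,abs,abv,agh,agi,ags,agv,ahs,ais,aiv,aov,bgj,bgo,bhj,bhs,bhv,bjo,bjs,bjv,bsv,ghj,gho,gij,gio,gos] rk=26  ker:bis,biv,bov,ghs,gis,giv,gjo,gjs,gjv,gov,gsv,hjo,hjs,hjv,hsv,ijv,ios,jov,jsv
∂3: piv[abis,abiv,abov,aghs,agiv,bhjs,bhjv,bhsv,bjsv,ghjo,gijv,gjov,gjsv] rk=13  ker:hjsv
b_3=(14−13)−0=1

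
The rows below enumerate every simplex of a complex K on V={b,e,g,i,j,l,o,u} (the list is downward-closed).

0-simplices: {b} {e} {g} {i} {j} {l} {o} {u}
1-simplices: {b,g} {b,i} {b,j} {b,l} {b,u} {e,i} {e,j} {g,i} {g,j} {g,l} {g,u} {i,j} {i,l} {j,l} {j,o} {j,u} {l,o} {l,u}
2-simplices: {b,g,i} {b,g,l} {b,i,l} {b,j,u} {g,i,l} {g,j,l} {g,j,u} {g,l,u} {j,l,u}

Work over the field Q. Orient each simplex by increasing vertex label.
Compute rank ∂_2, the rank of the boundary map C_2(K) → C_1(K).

n_0=8 n_1=18 n_2=9  [Q]
∂1: piv[bg,bi,bj,bl,bu,ei,jo] rk=7  ker:ej,gi,gj,gl,gu,ij,il,jl,ju,lo,lu
∂2: piv[bgi,bgl,bil,bju,gjl,gju,glu] rk=7  ker:gil,jlu
rk∂_2=7

rank∂_2=7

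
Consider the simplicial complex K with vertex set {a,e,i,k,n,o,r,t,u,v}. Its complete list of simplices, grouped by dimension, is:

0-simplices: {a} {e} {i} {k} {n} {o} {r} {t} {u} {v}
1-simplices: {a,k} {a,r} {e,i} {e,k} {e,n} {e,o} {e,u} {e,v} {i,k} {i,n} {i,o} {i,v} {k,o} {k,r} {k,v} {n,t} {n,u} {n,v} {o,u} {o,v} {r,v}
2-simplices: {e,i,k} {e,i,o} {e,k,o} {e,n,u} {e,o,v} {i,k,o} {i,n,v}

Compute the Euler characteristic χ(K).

n_0=10 n_1=21 n_2=7
χ=+10−21+7=-4

χ(K)=-4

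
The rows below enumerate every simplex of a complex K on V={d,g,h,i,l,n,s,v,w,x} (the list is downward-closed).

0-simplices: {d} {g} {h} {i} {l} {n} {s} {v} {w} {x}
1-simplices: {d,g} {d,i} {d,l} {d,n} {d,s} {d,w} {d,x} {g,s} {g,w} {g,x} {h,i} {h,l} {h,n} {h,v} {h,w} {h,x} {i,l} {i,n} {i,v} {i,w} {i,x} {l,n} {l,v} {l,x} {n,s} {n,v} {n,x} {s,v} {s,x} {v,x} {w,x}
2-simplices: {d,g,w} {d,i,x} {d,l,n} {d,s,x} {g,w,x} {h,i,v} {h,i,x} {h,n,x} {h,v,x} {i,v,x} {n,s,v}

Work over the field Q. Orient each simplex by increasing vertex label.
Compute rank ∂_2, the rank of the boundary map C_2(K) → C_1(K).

n_0=10 n_1=31 n_2=11  [Q]
∂1: piv[dg,di,dl,dn,ds,dw,dx,hi,hv] rk=9  ker:gs,gw,gx,hl,hn,hw,hx,il,in,iv,iw,ix,ln,lv,lx,ns,nv,nx,sv,sx,vx,wx
∂2: piv[dgw,dix,dln,dsx,gwx,hiv,hix,hnx,hvx,nsv] rk=10  ker:ivx
rk∂_2=10

rank∂_2=10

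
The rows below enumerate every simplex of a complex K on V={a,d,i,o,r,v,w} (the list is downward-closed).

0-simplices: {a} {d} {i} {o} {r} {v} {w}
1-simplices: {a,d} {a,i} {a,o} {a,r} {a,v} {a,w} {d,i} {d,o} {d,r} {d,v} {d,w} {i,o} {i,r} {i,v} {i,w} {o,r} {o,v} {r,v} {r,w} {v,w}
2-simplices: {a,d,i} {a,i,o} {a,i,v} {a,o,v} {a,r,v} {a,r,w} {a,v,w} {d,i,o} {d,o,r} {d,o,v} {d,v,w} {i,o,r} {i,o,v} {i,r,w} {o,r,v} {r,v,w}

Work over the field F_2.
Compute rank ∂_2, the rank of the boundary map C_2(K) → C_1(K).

n_0=7 n_1=20 n_2=16  [Z2]
∂1: piv[ad,ai,ao,ar,av,aw] rk=6  ker:di,do,dr,dv,dw,io,ir,iv,iw,or,ov,rv,rw,vw
∂2: piv[adi,aio,aiv,aov,arv,arw,avw,dio,dor,dov,dvw,ior,irw,orv] rk=14  ker:iov,rvw
rk∂_2=14

rank∂_2=14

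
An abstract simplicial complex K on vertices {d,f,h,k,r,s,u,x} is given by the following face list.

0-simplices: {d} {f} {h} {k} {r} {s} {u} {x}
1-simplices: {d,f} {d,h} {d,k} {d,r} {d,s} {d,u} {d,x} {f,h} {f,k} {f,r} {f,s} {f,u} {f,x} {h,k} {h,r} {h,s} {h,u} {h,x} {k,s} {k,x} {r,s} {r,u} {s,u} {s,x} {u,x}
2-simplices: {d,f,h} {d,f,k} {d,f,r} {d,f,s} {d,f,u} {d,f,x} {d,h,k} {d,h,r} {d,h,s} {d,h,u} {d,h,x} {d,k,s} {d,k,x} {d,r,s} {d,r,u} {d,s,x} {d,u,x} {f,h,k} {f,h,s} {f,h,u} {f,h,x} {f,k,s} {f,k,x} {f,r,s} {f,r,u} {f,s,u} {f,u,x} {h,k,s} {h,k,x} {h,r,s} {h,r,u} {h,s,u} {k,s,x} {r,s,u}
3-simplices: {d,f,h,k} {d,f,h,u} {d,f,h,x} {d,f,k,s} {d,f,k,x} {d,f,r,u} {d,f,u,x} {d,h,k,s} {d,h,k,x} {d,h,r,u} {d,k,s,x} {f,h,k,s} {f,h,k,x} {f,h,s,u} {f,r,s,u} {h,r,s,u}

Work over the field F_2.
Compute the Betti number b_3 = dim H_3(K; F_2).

n_0=8 n_1=25 n_2=34 n_3=16  [Z2]
∂1: piv[df,dh,dk,dr,ds,du,dx] rk=7  ker:fh,fk,fr,fs,fu,fx,hk,hr,hs,hu,hx,ks,kx,rs,ru,su,sx,ux
∂2: piv[dfh,dfk,dfr,dfs,dfu,dfx,dhk,dhr,dhs,dhu,dhx,dks,dkx,drs,dru,dsx,dux,fsu] rk=18  ker:fhk,fhs,fhu,fhx,fks,fkx,frs,fru,fux,hks,hkx,hrs,hru,hsu,ksx,rsu
∂3: piv[dfhk,dfhu,dfhx,dfks,dfkx,dfru,dfux,dhks,dhkx,dhru,dksx,fhks,fhsu,frsu,hrsu] rk=15  ker:fhkx
b_3=(16−15)−0=1

b_3=1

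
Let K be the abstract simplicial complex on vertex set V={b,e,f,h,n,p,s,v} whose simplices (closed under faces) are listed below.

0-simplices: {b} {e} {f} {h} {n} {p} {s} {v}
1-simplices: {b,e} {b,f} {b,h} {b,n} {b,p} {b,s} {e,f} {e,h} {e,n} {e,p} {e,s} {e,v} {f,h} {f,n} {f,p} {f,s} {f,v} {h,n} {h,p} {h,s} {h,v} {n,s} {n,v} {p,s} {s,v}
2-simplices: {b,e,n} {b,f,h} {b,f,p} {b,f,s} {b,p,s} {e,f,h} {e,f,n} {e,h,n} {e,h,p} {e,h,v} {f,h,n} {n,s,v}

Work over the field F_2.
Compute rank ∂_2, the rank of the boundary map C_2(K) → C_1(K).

n_0=8 n_1=25 n_2=12  [Z2]
∂1: piv[be,bf,bh,bn,bp,bs,ev] rk=7  ker:ef,eh,en,ep,es,fh,fn,fp,fs,fv,hn,hp,hs,hv,ns,nv,ps,sv
∂2: piv[ben,bfh,bfp,bfs,bps,efh,efn,ehn,ehp,ehv,nsv] rk=11  ker:fhn
rk∂_2=11

rank∂_2=11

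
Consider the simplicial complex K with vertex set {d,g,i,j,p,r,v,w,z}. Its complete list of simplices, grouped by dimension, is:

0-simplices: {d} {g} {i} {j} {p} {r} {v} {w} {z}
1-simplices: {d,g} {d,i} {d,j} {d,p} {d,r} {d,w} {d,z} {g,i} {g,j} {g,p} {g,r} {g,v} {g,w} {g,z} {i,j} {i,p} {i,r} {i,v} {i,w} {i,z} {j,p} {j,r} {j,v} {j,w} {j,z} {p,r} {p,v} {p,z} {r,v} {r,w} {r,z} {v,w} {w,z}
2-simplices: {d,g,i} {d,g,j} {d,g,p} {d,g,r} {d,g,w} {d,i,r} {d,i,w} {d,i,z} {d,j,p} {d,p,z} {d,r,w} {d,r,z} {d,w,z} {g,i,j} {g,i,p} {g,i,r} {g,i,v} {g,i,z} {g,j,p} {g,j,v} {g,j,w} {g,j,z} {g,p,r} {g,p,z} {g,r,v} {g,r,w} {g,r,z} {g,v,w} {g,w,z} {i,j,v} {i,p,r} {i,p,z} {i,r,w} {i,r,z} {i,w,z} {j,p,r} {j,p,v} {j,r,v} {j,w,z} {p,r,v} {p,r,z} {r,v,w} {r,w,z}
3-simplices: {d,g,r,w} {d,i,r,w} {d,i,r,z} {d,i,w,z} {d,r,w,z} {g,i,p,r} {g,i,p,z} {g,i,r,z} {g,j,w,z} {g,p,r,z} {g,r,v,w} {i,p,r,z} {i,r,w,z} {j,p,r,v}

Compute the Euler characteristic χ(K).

n_0=9 n_1=33 n_2=43 n_3=14
χ=+9−33+43−14=5

χ(K)=5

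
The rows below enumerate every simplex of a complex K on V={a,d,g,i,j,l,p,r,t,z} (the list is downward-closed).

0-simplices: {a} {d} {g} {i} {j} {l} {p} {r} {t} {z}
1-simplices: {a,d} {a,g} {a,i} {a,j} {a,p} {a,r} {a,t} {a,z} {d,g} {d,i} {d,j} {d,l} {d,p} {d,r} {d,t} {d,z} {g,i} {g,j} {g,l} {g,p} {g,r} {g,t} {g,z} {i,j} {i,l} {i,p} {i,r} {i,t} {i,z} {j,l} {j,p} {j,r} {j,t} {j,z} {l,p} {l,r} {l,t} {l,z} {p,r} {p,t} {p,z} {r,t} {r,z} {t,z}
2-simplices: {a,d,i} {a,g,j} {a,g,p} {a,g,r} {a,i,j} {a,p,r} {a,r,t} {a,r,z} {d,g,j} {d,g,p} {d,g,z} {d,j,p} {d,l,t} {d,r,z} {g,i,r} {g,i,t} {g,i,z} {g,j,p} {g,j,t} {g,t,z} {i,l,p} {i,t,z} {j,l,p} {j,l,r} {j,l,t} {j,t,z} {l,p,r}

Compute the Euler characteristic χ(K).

n_0=10 n_1=44 n_2=27
χ=+10−44+27=-7

χ(K)=-7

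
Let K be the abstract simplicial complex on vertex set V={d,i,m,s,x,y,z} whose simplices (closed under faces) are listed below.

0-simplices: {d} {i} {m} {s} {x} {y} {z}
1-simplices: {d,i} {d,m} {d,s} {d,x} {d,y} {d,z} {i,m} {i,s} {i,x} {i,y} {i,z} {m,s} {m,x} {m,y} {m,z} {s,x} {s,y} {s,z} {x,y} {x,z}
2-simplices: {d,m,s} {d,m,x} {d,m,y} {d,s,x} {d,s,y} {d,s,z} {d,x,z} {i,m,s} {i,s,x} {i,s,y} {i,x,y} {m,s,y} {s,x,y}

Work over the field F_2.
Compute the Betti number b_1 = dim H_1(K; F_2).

n_0=7 n_1=20 n_2=13  [Z2]
∂1: piv[di,dm,ds,dx,dy,dz] rk=6  ker:im,is,ix,iy,iz,ms,mx,my,mz,sx,sy,sz,xy,xz
∂2: piv[dms,dmx,dmy,dsx,dsy,dsz,dxz,ims,isx,isy,ixy] rk=11  ker:msy,sxy
b_1=(20−6)−11=3

b_1=3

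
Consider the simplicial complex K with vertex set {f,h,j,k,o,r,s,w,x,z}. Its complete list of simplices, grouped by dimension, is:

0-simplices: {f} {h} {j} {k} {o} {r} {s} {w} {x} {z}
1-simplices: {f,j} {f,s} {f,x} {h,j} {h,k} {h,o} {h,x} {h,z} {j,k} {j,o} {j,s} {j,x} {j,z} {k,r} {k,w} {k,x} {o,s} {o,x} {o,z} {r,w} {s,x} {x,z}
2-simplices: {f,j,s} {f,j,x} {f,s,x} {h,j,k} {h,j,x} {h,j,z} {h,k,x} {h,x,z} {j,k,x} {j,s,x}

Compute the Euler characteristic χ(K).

n_0=10 n_1=22 n_2=10
χ=+10−22+10=-2

χ(K)=-2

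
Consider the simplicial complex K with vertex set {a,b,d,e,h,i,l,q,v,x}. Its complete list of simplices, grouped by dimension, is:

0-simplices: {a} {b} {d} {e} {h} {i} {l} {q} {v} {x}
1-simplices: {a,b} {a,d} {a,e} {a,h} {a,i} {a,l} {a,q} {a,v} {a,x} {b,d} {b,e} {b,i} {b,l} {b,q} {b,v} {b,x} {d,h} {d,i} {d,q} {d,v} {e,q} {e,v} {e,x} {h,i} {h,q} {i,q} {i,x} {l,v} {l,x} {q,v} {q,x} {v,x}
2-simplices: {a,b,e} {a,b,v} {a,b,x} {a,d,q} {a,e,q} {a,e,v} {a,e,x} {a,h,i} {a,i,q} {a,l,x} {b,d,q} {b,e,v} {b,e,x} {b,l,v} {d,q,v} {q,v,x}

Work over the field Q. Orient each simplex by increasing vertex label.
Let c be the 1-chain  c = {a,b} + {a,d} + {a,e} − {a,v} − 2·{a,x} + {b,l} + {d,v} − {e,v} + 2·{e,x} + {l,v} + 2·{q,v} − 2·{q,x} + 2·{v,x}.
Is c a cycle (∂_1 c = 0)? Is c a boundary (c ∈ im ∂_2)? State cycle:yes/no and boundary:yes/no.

cycle:yes boundary:no

n_0=10 n_1=32 n_2=16  [Q]
∂1: piv[ab,ad,ae,ah,ai,al,aq,av,ax] rk=9  ker:bd,be,bi,bl,bq,bv,bx,dh,di,dq,dv,eq,ev,ex,hi,hq,iq,ix,lv,lx,qv,qx,vx
∂2: piv[abe,abv,abx,adq,aeq,aev,aex,ahi,aiq,alx,bdq,blv,dqv,qvx] rk=14  ker:bev,bex
∂1c = 0
c vs im∂2: residual ≠ 0 ⇒ not boundary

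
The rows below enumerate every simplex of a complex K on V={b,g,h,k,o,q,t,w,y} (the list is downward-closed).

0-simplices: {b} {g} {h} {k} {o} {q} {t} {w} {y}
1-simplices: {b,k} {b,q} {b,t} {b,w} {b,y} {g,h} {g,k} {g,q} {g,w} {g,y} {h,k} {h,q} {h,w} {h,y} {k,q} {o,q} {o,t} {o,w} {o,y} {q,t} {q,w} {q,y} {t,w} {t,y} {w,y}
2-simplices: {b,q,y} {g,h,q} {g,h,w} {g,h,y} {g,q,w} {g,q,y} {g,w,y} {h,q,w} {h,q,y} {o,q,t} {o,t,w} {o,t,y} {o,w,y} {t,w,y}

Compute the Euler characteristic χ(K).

n_0=9 n_1=25 n_2=14
χ=+9−25+14=-2

χ(K)=-2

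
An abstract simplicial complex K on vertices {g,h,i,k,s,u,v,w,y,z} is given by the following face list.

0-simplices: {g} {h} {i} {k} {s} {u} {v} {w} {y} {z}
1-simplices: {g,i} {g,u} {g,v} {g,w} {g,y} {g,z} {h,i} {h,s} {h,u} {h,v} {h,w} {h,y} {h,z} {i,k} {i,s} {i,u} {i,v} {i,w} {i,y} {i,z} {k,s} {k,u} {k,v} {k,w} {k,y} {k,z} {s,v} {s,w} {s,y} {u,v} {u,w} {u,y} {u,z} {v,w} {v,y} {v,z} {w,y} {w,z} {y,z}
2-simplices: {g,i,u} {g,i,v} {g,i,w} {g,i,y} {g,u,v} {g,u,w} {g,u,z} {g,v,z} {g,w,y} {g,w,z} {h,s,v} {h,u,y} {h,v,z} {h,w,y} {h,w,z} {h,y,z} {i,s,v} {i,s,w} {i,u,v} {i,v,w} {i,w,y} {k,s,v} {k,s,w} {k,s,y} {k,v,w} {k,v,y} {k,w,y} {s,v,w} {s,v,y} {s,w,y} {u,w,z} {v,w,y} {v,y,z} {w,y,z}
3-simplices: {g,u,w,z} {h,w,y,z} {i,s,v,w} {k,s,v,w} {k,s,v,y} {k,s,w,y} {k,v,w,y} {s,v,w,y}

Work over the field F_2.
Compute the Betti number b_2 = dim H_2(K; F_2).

b_2=3

n_0=10 n_1=39 n_2=34 n_3=8  [Z2]
∂1: piv[gi,gu,gv,gw,gy,gz,hi,hs,ik] rk=9  ker:hu,hv,hw,hy,hz,is,iu,iv,iw,iy,iz,ks,ku,kv,kw,ky,kz,sv,sw,sy,uv,uw,uy,uz,vw,vy,vz,wy,wz,yz
∂2: piv[giu,giv,giw,giy,guv,guw,guz,gvz,gwy,gwz,hsv,huy,hvz,hwy,hwz,hyz,isv,isw,ivw,ksv,ksw,ksy,kvy,kwy] rk=24  ker:iuv,iwy,kvw,svw,svy,swy,uwz,vwy,vyz,wyz
∂3: piv[guwz,hwyz,isvw,ksvw,ksvy,kswy,kvwy] rk=7  ker:svwy
b_2=(34−24)−7=3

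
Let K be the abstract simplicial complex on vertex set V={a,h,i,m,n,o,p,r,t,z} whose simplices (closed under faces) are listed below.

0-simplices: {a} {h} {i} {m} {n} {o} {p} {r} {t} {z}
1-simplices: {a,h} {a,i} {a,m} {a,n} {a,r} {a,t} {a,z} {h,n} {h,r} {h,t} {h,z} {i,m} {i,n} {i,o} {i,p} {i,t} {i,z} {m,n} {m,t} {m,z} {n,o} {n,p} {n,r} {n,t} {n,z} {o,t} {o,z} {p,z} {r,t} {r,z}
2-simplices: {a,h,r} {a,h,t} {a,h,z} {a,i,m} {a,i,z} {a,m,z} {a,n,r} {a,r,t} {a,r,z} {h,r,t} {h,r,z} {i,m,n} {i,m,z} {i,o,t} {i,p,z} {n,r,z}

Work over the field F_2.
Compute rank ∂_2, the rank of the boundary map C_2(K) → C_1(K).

n_0=10 n_1=30 n_2=16  [Z2]
∂1: piv[ah,ai,am,an,ar,at,az,io,ip] rk=9  ker:hn,hr,ht,hz,im,in,it,iz,mn,mt,mz,no,np,nr,nt,nz,ot,oz,pz,rt,rz
∂2: piv[ahr,aht,ahz,aim,aiz,amz,anr,art,arz,imn,iot,ipz,nrz] rk=13  ker:hrt,hrz,imz
rk∂_2=13

rank∂_2=13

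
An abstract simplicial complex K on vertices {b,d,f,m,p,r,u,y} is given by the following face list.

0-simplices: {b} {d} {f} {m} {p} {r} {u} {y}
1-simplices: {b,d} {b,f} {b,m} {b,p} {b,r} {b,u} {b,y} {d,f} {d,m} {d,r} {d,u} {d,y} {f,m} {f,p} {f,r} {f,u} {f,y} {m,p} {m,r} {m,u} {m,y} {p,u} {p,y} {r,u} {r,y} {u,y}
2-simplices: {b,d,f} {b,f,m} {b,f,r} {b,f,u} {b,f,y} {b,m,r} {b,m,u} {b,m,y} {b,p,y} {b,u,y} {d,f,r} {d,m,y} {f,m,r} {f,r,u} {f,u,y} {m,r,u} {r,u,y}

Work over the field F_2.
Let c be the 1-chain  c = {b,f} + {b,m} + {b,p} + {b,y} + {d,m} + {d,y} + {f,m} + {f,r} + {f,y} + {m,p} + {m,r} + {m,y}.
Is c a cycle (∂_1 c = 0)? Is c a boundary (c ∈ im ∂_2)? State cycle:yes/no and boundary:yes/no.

n_0=8 n_1=26 n_2=17  [Z2]
∂1: piv[bd,bf,bm,bp,br,bu,by] rk=7  ker:df,dm,dr,du,dy,fm,fp,fr,fu,fy,mp,mr,mu,my,pu,py,ru,ry,uy
∂2: piv[bdf,bfm,bfr,bfu,bfy,bmr,bmu,bmy,bpy,buy,dfr,dmy,fru,ruy] rk=14  ker:fmr,fuy,mru
∂1c = 0
c vs im∂2: residual ≠ 0 ⇒ not boundary

cycle:yes boundary:no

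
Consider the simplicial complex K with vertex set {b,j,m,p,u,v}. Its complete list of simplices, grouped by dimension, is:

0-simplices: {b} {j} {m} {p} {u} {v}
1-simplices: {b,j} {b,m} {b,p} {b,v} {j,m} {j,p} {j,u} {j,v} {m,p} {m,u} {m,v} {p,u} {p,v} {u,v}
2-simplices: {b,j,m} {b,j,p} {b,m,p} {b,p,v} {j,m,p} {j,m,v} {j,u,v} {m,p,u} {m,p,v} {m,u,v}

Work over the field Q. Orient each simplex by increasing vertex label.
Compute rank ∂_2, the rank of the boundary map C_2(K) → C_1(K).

n_0=6 n_1=14 n_2=10  [Q]
∂1: piv[bj,bm,bp,bv,ju] rk=5  ker:jm,jp,jv,mp,mu,mv,pu,pv,uv
∂2: piv[bjm,bjp,bmp,bpv,jmv,juv,mpu,mpv,muv] rk=9  ker:jmp
rk∂_2=9

rank∂_2=9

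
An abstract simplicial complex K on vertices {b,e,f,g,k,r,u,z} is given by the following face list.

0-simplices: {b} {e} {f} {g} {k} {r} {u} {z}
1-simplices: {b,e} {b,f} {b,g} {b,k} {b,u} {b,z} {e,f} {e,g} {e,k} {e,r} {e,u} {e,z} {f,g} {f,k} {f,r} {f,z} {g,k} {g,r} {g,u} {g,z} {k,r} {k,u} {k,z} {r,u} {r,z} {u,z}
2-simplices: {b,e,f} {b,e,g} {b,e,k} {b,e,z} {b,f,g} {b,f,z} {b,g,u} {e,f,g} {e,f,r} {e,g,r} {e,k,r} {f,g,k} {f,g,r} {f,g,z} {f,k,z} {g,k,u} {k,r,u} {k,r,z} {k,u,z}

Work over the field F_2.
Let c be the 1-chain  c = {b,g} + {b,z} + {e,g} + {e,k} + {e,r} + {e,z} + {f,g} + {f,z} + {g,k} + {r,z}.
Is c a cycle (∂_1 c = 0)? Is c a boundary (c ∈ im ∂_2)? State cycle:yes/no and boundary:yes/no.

cycle:yes boundary:yes

n_0=8 n_1=26 n_2=19  [Z2]
∂1: piv[be,bf,bg,bk,bu,bz,er] rk=7  ker:ef,eg,ek,eu,ez,fg,fk,fr,fz,gk,gr,gu,gz,kr,ku,kz,ru,rz,uz
∂2: piv[bef,beg,bek,bez,bfg,bfz,bgu,efr,egr,ekr,fgk,fgz,fkz,gku,kru,krz,kuz] rk=17  ker:efg,fgr
∂1c = 0
c vs im∂2: reduces to 0 ⇒ boundary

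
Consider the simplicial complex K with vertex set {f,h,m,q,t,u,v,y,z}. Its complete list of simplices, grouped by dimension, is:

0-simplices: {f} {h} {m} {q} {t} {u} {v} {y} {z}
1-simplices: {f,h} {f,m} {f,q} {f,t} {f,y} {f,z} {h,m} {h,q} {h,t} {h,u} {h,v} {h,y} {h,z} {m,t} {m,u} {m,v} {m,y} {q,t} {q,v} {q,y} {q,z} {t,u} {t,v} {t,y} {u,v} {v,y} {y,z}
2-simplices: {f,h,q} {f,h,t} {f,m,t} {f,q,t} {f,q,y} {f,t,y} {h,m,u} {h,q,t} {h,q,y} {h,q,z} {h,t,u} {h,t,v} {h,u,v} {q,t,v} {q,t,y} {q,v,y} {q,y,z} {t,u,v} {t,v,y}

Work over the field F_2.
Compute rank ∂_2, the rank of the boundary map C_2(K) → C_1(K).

rank∂_2=15

n_0=9 n_1=27 n_2=19  [Z2]
∂1: piv[fh,fm,fq,ft,fy,fz,hu,hv] rk=8  ker:hm,hq,ht,hy,hz,mt,mu,mv,my,qt,qv,qy,qz,tu,tv,ty,uv,vy,yz
∂2: piv[fhq,fht,fmt,fqt,fqy,fty,hmu,hqy,hqz,htu,htv,huv,qtv,qvy,qyz] rk=15  ker:hqt,qty,tuv,tvy
rk∂_2=15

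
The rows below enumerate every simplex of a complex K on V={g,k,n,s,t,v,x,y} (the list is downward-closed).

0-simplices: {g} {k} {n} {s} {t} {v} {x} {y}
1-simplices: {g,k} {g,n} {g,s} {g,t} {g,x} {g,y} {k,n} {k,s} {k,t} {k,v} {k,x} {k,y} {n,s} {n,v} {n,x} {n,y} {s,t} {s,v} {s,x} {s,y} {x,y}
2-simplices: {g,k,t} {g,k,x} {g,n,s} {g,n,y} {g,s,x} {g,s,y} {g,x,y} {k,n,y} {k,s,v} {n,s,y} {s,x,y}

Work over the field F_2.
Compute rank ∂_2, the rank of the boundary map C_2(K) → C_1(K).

n_0=8 n_1=21 n_2=11  [Z2]
∂1: piv[gk,gn,gs,gt,gx,gy,kv] rk=7  ker:kn,ks,kt,kx,ky,ns,nv,nx,ny,st,sv,sx,sy,xy
∂2: piv[gkt,gkx,gns,gny,gsx,gsy,gxy,kny,ksv] rk=9  ker:nsy,sxy
rk∂_2=9

rank∂_2=9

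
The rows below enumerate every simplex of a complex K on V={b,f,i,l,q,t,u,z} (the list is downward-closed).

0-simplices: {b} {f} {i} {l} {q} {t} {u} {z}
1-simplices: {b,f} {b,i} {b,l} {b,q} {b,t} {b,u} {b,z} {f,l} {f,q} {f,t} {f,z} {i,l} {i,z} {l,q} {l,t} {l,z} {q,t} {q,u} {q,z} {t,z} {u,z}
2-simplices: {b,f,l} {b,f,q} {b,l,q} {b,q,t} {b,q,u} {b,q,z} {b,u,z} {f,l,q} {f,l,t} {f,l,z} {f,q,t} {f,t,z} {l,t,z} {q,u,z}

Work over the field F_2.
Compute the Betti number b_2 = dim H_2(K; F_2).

b_2=3

n_0=8 n_1=21 n_2=14  [Z2]
∂1: piv[bf,bi,bl,bq,bt,bu,bz] rk=7  ker:fl,fq,ft,fz,il,iz,lq,lt,lz,qt,qu,qz,tz,uz
∂2: piv[bfl,bfq,blq,bqt,bqu,bqz,buz,flt,flz,fqt,ftz] rk=11  ker:flq,ltz,quz
b_2=(14−11)−0=3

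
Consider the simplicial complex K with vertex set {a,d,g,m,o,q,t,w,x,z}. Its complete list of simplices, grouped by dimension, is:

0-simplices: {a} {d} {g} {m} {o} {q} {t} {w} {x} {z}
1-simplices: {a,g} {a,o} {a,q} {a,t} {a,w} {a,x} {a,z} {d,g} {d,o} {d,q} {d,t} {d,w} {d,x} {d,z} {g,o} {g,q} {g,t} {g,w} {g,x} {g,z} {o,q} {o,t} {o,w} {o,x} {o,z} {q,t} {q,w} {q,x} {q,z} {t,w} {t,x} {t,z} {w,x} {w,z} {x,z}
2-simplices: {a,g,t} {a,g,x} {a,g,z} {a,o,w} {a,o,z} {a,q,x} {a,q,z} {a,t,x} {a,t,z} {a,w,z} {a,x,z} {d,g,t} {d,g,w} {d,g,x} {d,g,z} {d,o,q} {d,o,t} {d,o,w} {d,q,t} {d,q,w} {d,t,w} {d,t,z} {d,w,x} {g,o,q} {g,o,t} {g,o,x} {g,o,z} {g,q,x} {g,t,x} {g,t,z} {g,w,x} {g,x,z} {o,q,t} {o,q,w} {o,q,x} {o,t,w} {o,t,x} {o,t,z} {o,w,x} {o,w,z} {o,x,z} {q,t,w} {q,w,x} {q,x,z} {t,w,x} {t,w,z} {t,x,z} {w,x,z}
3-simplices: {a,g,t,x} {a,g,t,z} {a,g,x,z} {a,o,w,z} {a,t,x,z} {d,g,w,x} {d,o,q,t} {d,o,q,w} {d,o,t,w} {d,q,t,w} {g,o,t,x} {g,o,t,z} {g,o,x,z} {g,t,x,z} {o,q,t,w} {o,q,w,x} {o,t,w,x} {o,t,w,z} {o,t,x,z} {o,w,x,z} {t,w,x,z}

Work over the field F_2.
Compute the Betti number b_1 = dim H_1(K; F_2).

n_0=10 n_1=35 n_2=48 n_3=21  [Z2]
∂1: piv[ag,ao,aq,at,aw,ax,az,dg] rk=8  ker:do,dq,dt,dw,dx,dz,go,gq,gt,gw,gx,gz,oq,ot,ow,ox,oz,qt,qw,qx,qz,tw,tx,tz,wx,wz,xz
∂2: piv[agt,agx,agz,aow,aoz,aqx,aqz,atx,atz,awz,axz,dgt,dgw,dgx,dgz,doq,dot,dow,dqt,dqw,dtw,dwx,goq,got,gox,goz,gqx] rk=27  ker:dtz,gtx,gtz,gwx,gxz,oqt,oqw,oqx,otw,otx,otz,owx,owz,oxz,qtw,qwx,qxz,twx,twz,txz,wxz
∂3: piv[agtx,agtz,agxz,aowz,atxz,dgwx,doqt,doqw,dotw,dqtw,gotx,gotz,goxz,oqwx,otwx,otwz,owxz] rk=17  ker:gtxz,oqtw,otxz,twxz
b_1=(35−8)−27=0

b_1=0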